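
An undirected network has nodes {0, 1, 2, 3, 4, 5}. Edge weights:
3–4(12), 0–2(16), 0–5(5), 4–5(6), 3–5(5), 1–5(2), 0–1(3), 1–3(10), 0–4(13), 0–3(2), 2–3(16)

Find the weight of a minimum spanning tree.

Kruskal's algorithm — process edges by increasing weight (ties by edge label):
0–3 (2): add. Components now {0,3} {1} {2} {4} {5}
1–5 (2): add. Components now {0,3} {1,5} {2} {4}
0–1 (3): add. Components now {0,1,3,5} {2} {4}
0–5 (5): skip — 0 and 5 already connected.
3–5 (5): skip — 3 and 5 already connected.
4–5 (6): add. Components now {0,1,3,4,5} {2}
1–3 (10): skip — 1 and 3 already connected.
3–4 (12): skip — 3 and 4 already connected.
0–4 (13): skip — 0 and 4 already connected.
0–2 (16): add. Components now {0,1,2,3,4,5}
MST edges: 0–3, 1–5, 0–1, 4–5, 0–2; total weight 2+2+3+6+16 = 29.

29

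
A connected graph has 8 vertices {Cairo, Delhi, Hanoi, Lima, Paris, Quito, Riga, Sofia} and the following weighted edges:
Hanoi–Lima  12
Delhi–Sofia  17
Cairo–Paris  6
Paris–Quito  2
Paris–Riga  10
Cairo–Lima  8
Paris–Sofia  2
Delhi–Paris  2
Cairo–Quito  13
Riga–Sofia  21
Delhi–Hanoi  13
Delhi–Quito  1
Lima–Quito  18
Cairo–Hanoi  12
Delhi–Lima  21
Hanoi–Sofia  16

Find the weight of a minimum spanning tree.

41

Kruskal's algorithm — process edges by increasing weight (ties by edge label):
Delhi–Quito (1): add — endpoints in different components.
Delhi–Paris (2): add — endpoints in different components.
Paris–Quito (2): skip — Paris and Quito already connected.
Paris–Sofia (2): add — endpoints in different components.
Cairo–Paris (6): add — endpoints in different components.
Cairo–Lima (8): add — endpoints in different components.
Paris–Riga (10): add — endpoints in different components.
Cairo–Hanoi (12): add — endpoints in different components.
MST edges: Delhi–Quito, Delhi–Paris, Paris–Sofia, Cairo–Paris, Cairo–Lima, Paris–Riga, Cairo–Hanoi; total weight 1+2+2+6+8+10+12 = 41.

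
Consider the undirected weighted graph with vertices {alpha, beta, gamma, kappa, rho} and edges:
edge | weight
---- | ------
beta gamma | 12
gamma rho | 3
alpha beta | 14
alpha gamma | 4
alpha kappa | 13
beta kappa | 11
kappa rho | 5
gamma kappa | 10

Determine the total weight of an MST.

23

Kruskal's algorithm — process edges by increasing weight (ties by edge label):
gamma rho (3): add. Components now {beta} {gamma,rho} {kappa} {alpha}
alpha gamma (4): add. Components now {beta} {alpha,gamma,rho} {kappa}
kappa rho (5): add. Components now {beta} {alpha,gamma,kappa,rho}
gamma kappa (10): skip — kappa and gamma already connected.
beta kappa (11): add. Components now {alpha,beta,gamma,kappa,rho}
MST edges: gamma rho, alpha gamma, kappa rho, beta kappa; total weight 3+4+5+11 = 23.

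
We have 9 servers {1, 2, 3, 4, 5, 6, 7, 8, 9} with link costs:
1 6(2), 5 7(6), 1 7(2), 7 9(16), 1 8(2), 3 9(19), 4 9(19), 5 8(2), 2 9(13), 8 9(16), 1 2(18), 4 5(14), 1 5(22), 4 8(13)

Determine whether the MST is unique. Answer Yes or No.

Kruskal: consider edges lightest-first.
1 6 (2): add — endpoints in different components.
1 7 (2): add — endpoints in different components.
1 8 (2): add — endpoints in different components.
5 8 (2): add — endpoints in different components.
5 7 (6): skip — 5 and 7 already connected.
2 9 (13): add — endpoints in different components.
4 8 (13): add — endpoints in different components.
4 5 (14): skip — 4 and 5 already connected.
7 9 (16): add — endpoints in different components.
8 9 (16): skip — 8 and 9 already connected.
1 2 (18): skip — 1 and 2 already connected.
3 9 (19): add — endpoints in different components.
Non-tree edge 8 9 has weight 16, equal to the heaviest edge on its tree cycle — swapping gives another MST of the same weight. Not unique.

No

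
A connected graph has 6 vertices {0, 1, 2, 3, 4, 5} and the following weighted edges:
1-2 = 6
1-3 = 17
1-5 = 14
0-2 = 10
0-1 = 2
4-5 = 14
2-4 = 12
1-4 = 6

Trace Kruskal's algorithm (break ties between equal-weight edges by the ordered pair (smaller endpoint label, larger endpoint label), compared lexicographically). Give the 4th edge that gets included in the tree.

Sort edges by weight, then run Kruskal:
0-1 (2): add — endpoints in different components.
1-2 (6): add — endpoints in different components.
1-4 (6): add — endpoints in different components.
0-2 (10): skip — 0 and 2 already connected.
2-4 (12): skip — 2 and 4 already connected.
1-5 (14): add — endpoints in different components.
4-5 (14): skip — 4 and 5 already connected.
1-3 (17): add — endpoints in different components.
The 4th edge added is 1-5.

1-5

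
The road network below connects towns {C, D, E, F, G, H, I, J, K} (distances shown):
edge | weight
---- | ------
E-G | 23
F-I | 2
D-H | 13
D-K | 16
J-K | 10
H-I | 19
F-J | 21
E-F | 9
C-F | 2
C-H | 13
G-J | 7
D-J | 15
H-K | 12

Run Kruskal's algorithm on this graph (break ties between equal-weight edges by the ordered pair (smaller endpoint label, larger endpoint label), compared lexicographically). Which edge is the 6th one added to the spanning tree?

Sort edges by weight, then run Kruskal:
C-F (2): add — endpoints in different components.
F-I (2): add — endpoints in different components.
G-J (7): add — endpoints in different components.
E-F (9): add — endpoints in different components.
J-K (10): add — endpoints in different components.
H-K (12): add — endpoints in different components.
C-H (13): add — endpoints in different components.
D-H (13): add — endpoints in different components.
The 6th edge added is H-K.

H-K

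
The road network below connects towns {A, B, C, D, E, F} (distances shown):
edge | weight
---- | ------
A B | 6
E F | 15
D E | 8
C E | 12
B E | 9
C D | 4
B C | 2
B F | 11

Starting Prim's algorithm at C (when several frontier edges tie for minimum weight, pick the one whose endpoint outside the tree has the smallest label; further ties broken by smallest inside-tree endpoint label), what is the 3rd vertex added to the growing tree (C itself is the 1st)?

Prim, starting at C.
Step 1: frontier [B C 2, C D 4, C E 12] → take B C (2); add B.
Step 2: frontier [A B 6, B E 9, B F 11, C D 4, C E 12] → take C D (4); add D.
Step 3: frontier [A B 6, B E 9, B F 11, C E 12, D E 8] → take A B (6); add A.
Step 4: frontier [B E 9, B F 11, C E 12, D E 8] → take D E (8); add E.
Step 5: frontier [B F 11, E F 15] → take B F (11); add F.
Vertex order: C, B, D, A, E, F. The 3rd vertex is D.

D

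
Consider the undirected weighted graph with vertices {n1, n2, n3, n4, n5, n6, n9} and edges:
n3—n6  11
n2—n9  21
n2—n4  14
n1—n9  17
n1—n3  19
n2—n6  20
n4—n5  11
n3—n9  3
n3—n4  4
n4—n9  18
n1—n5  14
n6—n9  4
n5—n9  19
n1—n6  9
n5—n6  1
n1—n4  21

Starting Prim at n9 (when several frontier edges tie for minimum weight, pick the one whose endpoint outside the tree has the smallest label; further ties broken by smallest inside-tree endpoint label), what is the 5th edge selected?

n1-n6

Prim's algorithm from n9:
Step 1: cheapest edge leaving the tree is n3—n9 (3); add n3.
Step 2: cheapest edge leaving the tree is n3—n4 (4); add n4.
Step 3: cheapest edge leaving the tree is n6—n9 (4); add n6.
Step 4: cheapest edge leaving the tree is n5—n6 (1); add n5.
Step 5: cheapest edge leaving the tree is n1—n6 (9); add n1.
Step 6: cheapest edge leaving the tree is n2—n4 (14); add n2.
The 5th edge added is n1—n6.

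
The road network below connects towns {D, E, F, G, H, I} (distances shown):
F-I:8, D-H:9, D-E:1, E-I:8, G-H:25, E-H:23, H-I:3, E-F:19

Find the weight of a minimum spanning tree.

45

Prim, starting at D.
Step 1: frontier [D-E 1, D-H 9] → take D-E (1); add E.
Step 2: frontier [D-H 9, E-I 8, E-F 19, E-H 23] → take E-I (8); add I.
Step 3: frontier [D-H 9, E-F 19, E-H 23, H-I 3, F-I 8] → take H-I (3); add H.
Step 4: frontier [E-F 19, G-H 25, F-I 8] → take F-I (8); add F.
Step 5: frontier [G-H 25] → take G-H (25); add G.
MST edges: D-E, E-I, H-I, F-I, G-H; total weight 1+8+3+8+25 = 45.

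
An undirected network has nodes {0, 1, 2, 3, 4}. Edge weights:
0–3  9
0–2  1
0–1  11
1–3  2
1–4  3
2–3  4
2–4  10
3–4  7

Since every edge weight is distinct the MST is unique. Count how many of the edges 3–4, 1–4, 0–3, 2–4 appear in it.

Sort edges by weight, then run Kruskal:
0–2 (1): add — endpoints in different components.
1–3 (2): add — endpoints in different components.
1–4 (3): add — endpoints in different components.
2–3 (4): add — endpoints in different components.
MST edge set: {0–2, 1–3, 1–4, 2–3}.
Of the listed edges, {1–4} are in the MST → 1.

1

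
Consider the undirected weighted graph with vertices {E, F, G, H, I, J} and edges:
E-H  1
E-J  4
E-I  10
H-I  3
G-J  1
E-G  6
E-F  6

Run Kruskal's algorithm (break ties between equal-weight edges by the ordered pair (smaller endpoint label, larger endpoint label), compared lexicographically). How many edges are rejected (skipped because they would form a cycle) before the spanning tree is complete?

0

Sort edges by weight, then run Kruskal:
E-H (1): add — endpoints in different components.
G-J (1): add — endpoints in different components.
H-I (3): add — endpoints in different components.
E-J (4): add — endpoints in different components.
E-F (6): add — endpoints in different components.
Edges rejected before the tree was complete: 0.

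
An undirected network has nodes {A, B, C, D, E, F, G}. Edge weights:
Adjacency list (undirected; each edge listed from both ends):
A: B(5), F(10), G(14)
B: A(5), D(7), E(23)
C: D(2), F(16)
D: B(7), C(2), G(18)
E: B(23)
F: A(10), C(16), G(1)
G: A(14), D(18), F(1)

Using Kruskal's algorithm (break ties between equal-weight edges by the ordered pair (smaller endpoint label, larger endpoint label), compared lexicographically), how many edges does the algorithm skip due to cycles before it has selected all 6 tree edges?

3

Sort edges by weight, then run Kruskal:
F-G (1): add. Components now {A} {B} {C} {D} {E} {F,G}
C-D (2): add. Components now {A} {B} {C,D} {E} {F,G}
A-B (5): add. Components now {A,B} {C,D} {E} {F,G}
B-D (7): add. Components now {A,B,C,D} {E} {F,G}
A-F (10): add. Components now {A,B,C,D,F,G} {E}
A-G (14): skip — A and G already connected.
C-F (16): skip — C and F already connected.
D-G (18): skip — D and G already connected.
B-E (23): add. Components now {A,B,C,D,E,F,G}
Edges rejected before the tree was complete: 3.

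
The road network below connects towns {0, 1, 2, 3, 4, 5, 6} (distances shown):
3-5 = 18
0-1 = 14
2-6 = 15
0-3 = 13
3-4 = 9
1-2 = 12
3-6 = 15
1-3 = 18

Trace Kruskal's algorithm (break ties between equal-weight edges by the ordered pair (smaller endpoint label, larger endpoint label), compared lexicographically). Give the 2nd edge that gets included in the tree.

1-2

Kruskal's algorithm — process edges by increasing weight (ties by edge label):
3-4 (9): add — endpoints in different components.
1-2 (12): add — endpoints in different components.
0-3 (13): add — endpoints in different components.
0-1 (14): add — endpoints in different components.
2-6 (15): add — endpoints in different components.
3-6 (15): skip — 3 and 6 already connected.
1-3 (18): skip — 1 and 3 already connected.
3-5 (18): add — endpoints in different components.
The 2nd edge added is 1-2.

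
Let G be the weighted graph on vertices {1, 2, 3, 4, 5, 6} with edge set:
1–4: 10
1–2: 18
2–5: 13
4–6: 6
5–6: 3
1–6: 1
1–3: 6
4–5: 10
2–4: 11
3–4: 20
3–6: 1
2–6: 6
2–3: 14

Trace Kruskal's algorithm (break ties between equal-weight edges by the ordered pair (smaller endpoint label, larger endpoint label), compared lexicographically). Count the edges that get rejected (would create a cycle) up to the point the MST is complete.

1

Kruskal: consider edges lightest-first.
1–6 (1): add. Components now {1,6} {2} {3} {4} {5}
3–6 (1): add. Components now {1,3,6} {2} {4} {5}
5–6 (3): add. Components now {1,3,5,6} {2} {4}
1–3 (6): skip — 1 and 3 already connected.
2–6 (6): add. Components now {1,2,3,5,6} {4}
4–6 (6): add. Components now {1,2,3,4,5,6}
Edges rejected before the tree was complete: 1.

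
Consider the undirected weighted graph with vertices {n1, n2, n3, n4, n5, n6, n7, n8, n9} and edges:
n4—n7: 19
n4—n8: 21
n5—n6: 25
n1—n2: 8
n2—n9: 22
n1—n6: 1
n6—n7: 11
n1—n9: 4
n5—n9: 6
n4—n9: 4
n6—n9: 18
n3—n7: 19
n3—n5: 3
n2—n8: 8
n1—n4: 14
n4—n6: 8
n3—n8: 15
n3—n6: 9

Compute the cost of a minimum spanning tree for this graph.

Grow the tree from n5 using Prim:
Step 1: cheapest edge leaving the tree is n3—n5 (3); add n3.
Step 2: cheapest edge leaving the tree is n5—n9 (6); add n9.
Step 3: cheapest edge leaving the tree is n1—n9 (4); add n1.
Step 4: cheapest edge leaving the tree is n1—n6 (1); add n6.
Step 5: cheapest edge leaving the tree is n4—n9 (4); add n4.
Step 6: cheapest edge leaving the tree is n1—n2 (8); add n2.
Step 7: cheapest edge leaving the tree is n2—n8 (8); add n8.
Step 8: cheapest edge leaving the tree is n6—n7 (11); add n7.
MST edges: n3—n5, n5—n9, n1—n9, n1—n6, n4—n9, n1—n2, n2—n8, n6—n7; total weight 3+6+4+1+4+8+8+11 = 45.

45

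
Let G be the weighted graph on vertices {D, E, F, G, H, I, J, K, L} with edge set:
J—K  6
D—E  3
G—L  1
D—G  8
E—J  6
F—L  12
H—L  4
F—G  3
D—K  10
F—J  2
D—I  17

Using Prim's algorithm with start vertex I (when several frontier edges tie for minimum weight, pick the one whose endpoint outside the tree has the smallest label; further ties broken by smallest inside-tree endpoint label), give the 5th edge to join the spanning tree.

Prim's algorithm from I:
Step 1: cheapest edge leaving the tree is D—I (17); add D.
Step 2: cheapest edge leaving the tree is D—E (3); add E.
Step 3: cheapest edge leaving the tree is E—J (6); add J.
Step 4: cheapest edge leaving the tree is F—J (2); add F.
Step 5: cheapest edge leaving the tree is F—G (3); add G.
Step 6: cheapest edge leaving the tree is G—L (1); add L.
Step 7: cheapest edge leaving the tree is H—L (4); add H.
Step 8: cheapest edge leaving the tree is J—K (6); add K.
The 5th edge added is F—G.

F-G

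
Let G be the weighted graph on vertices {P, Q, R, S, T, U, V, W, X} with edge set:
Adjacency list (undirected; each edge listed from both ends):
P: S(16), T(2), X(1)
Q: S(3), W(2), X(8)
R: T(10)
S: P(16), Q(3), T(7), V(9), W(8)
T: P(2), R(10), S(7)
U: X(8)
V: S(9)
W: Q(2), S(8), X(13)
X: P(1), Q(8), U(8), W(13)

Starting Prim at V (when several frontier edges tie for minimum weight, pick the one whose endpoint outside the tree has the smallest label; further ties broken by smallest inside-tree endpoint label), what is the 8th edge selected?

Prim's algorithm from V:
Step 1: frontier [S V 9] → take S V (9); add S.
Step 2: frontier [Q S 3, S T 7, S W 8, P S 16] → take Q S (3); add Q.
Step 3: frontier [Q W 2, Q X 8, S T 7, S W 8, P S 16] → take Q W (2); add W.
Step 4: frontier [Q X 8, S T 7, P S 16, W X 13] → take S T (7); add T.
Step 5: frontier [Q X 8, P S 16, P T 2, R T 10, W X 13] → take P T (2); add P.
Step 6: frontier [P X 1, Q X 8, R T 10, W X 13] → take P X (1); add X.
Step 7: frontier [R T 10, U X 8] → take U X (8); add U.
Step 8: frontier [R T 10] → take R T (10); add R.
The 8th edge added is R T.

R-T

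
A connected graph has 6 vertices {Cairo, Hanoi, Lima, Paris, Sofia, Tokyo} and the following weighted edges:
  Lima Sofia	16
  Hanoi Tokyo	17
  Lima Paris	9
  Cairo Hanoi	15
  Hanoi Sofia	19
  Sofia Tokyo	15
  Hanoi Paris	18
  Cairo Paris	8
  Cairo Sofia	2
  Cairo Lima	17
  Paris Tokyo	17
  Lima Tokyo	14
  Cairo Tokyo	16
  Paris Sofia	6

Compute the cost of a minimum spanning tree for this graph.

Kruskal's algorithm — process edges by increasing weight (ties by edge label):
Cairo Sofia (2): add. Components now {Tokyo} {Cairo,Sofia} {Hanoi} {Paris} {Lima}
Paris Sofia (6): add. Components now {Tokyo} {Cairo,Paris,Sofia} {Hanoi} {Lima}
Cairo Paris (8): skip — Cairo and Paris already connected.
Lima Paris (9): add. Components now {Tokyo} {Cairo,Lima,Paris,Sofia} {Hanoi}
Lima Tokyo (14): add. Components now {Cairo,Lima,Paris,Sofia,Tokyo} {Hanoi}
Cairo Hanoi (15): add. Components now {Cairo,Hanoi,Lima,Paris,Sofia,Tokyo}
MST edges: Cairo Sofia, Paris Sofia, Lima Paris, Lima Tokyo, Cairo Hanoi; total weight 2+6+9+14+15 = 46.

46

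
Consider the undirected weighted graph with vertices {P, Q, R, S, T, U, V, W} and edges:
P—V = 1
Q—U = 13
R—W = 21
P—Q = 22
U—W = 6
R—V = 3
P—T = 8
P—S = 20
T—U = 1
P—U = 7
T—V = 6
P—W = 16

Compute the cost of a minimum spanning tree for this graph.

50

Kruskal: consider edges lightest-first.
P—V (1): add — endpoints in different components.
T—U (1): add — endpoints in different components.
R—V (3): add — endpoints in different components.
T—V (6): add — endpoints in different components.
U—W (6): add — endpoints in different components.
P—U (7): skip — P and U already connected.
P—T (8): skip — P and T already connected.
Q—U (13): add — endpoints in different components.
P—W (16): skip — W and P already connected.
P—S (20): add — endpoints in different components.
MST edges: P—V, T—U, R—V, T—V, U—W, Q—U, P—S; total weight 1+1+3+6+6+13+20 = 50.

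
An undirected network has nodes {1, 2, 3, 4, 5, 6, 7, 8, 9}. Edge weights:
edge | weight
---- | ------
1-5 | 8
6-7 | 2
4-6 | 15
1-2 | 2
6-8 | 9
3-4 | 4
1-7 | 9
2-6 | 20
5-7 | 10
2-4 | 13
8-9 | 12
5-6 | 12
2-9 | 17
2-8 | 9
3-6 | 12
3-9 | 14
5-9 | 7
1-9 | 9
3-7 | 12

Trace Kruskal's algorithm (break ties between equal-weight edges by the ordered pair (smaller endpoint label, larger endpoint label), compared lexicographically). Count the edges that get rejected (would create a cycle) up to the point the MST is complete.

Kruskal: consider edges lightest-first.
1-2 (2): add — endpoints in different components.
6-7 (2): add — endpoints in different components.
3-4 (4): add — endpoints in different components.
5-9 (7): add — endpoints in different components.
1-5 (8): add — endpoints in different components.
1-7 (9): add — endpoints in different components.
1-9 (9): skip — 1 and 9 already connected.
2-8 (9): add — endpoints in different components.
6-8 (9): skip — 6 and 8 already connected.
5-7 (10): skip — 5 and 7 already connected.
3-6 (12): add — endpoints in different components.
Edges rejected before the tree was complete: 3.

3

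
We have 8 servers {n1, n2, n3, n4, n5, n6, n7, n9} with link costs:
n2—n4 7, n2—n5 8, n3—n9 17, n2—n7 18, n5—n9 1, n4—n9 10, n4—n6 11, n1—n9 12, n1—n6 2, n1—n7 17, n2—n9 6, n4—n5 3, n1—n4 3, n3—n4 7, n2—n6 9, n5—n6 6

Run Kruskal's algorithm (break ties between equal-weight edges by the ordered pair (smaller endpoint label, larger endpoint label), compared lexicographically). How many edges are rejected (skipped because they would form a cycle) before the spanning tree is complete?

Kruskal: consider edges lightest-first.
n5—n9 (1): add — endpoints in different components.
n1—n6 (2): add — endpoints in different components.
n1—n4 (3): add — endpoints in different components.
n4—n5 (3): add — endpoints in different components.
n2—n9 (6): add — endpoints in different components.
n5—n6 (6): skip — n5 and n6 already connected.
n2—n4 (7): skip — n2 and n4 already connected.
n3—n4 (7): add — endpoints in different components.
n2—n5 (8): skip — n2 and n5 already connected.
n2—n6 (9): skip — n2 and n6 already connected.
n4—n9 (10): skip — n9 and n4 already connected.
n4—n6 (11): skip — n4 and n6 already connected.
n1—n9 (12): skip — n9 and n1 already connected.
n1—n7 (17): add — endpoints in different components.
Edges rejected before the tree was complete: 7.

7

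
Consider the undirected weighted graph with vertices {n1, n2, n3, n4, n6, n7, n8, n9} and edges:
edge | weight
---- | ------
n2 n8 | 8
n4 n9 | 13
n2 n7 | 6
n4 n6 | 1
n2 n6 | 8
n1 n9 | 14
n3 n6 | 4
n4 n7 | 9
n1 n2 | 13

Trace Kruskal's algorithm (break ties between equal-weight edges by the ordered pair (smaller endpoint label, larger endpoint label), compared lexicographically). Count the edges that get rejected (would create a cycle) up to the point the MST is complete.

Kruskal: consider edges lightest-first.
n4 n6 (1): add — endpoints in different components.
n3 n6 (4): add — endpoints in different components.
n2 n7 (6): add — endpoints in different components.
n2 n6 (8): add — endpoints in different components.
n2 n8 (8): add — endpoints in different components.
n4 n7 (9): skip — n7 and n4 already connected.
n1 n2 (13): add — endpoints in different components.
n4 n9 (13): add — endpoints in different components.
Edges rejected before the tree was complete: 1.

1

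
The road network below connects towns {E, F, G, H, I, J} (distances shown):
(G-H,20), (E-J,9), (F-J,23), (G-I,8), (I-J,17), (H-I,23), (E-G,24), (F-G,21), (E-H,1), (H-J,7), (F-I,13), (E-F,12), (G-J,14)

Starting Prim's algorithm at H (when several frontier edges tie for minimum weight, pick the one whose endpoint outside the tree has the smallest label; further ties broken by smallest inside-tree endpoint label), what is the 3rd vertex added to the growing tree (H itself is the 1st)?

Grow the tree from H using Prim:
Step 1: frontier [E-H 1, H-J 7, G-H 20, H-I 23] → take E-H (1); add E.
Step 2: frontier [E-J 9, E-F 12, E-G 24, H-J 7, G-H 20, H-I 23] → take H-J (7); add J.
Step 3: frontier [E-F 12, E-G 24, G-H 20, H-I 23, G-J 14, I-J 17, F-J 23] → take E-F (12); add F.
Step 4: frontier [E-G 24, F-I 13, F-G 21, G-H 20, H-I 23, G-J 14, I-J 17] → take F-I (13); add I.
Step 5: frontier [E-G 24, F-G 21, G-H 20, G-I 8, G-J 14] → take G-I (8); add G.
Vertex order: H, E, J, F, I, G. The 3rd vertex is J.

J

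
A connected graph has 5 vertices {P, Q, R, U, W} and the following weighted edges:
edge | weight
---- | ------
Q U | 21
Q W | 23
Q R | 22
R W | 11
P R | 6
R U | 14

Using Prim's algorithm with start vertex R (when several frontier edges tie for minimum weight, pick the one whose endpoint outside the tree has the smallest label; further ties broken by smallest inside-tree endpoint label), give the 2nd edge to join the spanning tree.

Prim, starting at R.
Step 1: cheapest edge leaving the tree is P R (6); add P.
Step 2: cheapest edge leaving the tree is R W (11); add W.
Step 3: cheapest edge leaving the tree is R U (14); add U.
Step 4: cheapest edge leaving the tree is Q U (21); add Q.
The 2nd edge added is R W.

R-W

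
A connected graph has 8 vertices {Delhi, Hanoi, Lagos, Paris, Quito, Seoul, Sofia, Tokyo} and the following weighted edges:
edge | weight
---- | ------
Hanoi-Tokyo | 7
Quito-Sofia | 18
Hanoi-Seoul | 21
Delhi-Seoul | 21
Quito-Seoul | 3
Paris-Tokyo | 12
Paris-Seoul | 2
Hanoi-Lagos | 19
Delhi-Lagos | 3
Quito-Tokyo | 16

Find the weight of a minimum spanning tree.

Prim, starting at Paris.
Step 1: frontier [Paris-Seoul 2, Paris-Tokyo 12] → take Paris-Seoul (2); add Seoul.
Step 2: frontier [Paris-Tokyo 12, Quito-Seoul 3, Delhi-Seoul 21, Hanoi-Seoul 21] → take Quito-Seoul (3); add Quito.
Step 3: frontier [Paris-Tokyo 12, Quito-Tokyo 16, Quito-Sofia 18, Delhi-Seoul 21, Hanoi-Seoul 21] → take Paris-Tokyo (12); add Tokyo.
Step 4: frontier [Quito-Sofia 18, Delhi-Seoul 21, Hanoi-Seoul 21, Hanoi-Tokyo 7] → take Hanoi-Tokyo (7); add Hanoi.
Step 5: frontier [Hanoi-Lagos 19, Quito-Sofia 18, Delhi-Seoul 21] → take Quito-Sofia (18); add Sofia.
Step 6: frontier [Hanoi-Lagos 19, Delhi-Seoul 21] → take Hanoi-Lagos (19); add Lagos.
Step 7: frontier [Delhi-Lagos 3, Delhi-Seoul 21] → take Delhi-Lagos (3); add Delhi.
MST edges: Paris-Seoul, Quito-Seoul, Paris-Tokyo, Hanoi-Tokyo, Quito-Sofia, Hanoi-Lagos, Delhi-Lagos; total weight 2+3+12+7+18+19+3 = 64.

64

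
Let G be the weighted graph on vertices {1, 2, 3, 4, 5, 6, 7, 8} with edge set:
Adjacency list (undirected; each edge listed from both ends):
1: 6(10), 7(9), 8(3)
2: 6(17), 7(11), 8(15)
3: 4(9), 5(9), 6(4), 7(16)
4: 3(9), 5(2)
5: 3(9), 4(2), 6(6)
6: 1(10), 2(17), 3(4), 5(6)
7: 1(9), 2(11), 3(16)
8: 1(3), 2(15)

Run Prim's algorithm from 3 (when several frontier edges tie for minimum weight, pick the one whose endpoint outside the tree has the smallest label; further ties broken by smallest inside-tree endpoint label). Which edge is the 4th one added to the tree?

1-6

Prim, starting at 3.
Step 1: frontier [3—6 4, 3—4 9, 3—5 9, 3—7 16] → take 3—6 (4); add 6.
Step 2: frontier [3—4 9, 3—5 9, 3—7 16, 5—6 6, 1—6 10, 2—6 17] → take 5—6 (6); add 5.
Step 3: frontier [3—4 9, 3—7 16, 4—5 2, 1—6 10, 2—6 17] → take 4—5 (2); add 4.
Step 4: frontier [3—7 16, 1—6 10, 2—6 17] → take 1—6 (10); add 1.
Step 5: frontier [1—8 3, 1—7 9, 3—7 16, 2—6 17] → take 1—8 (3); add 8.
Step 6: frontier [1—7 9, 3—7 16, 2—6 17, 2—8 15] → take 1—7 (9); add 7.
Step 7: frontier [2—6 17, 2—7 11, 2—8 15] → take 2—7 (11); add 2.
The 4th edge added is 1—6.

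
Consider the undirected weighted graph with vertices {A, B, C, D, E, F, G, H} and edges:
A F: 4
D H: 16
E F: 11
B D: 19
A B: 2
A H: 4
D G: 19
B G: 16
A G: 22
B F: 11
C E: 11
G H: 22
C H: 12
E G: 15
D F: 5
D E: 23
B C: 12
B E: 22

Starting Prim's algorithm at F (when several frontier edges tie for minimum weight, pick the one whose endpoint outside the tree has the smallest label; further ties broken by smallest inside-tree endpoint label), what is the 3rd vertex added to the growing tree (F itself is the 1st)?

B

Grow the tree from F using Prim:
Step 1: cheapest edge leaving the tree is A F (4); add A.
Step 2: cheapest edge leaving the tree is A B (2); add B.
Step 3: cheapest edge leaving the tree is A H (4); add H.
Step 4: cheapest edge leaving the tree is D F (5); add D.
Step 5: cheapest edge leaving the tree is E F (11); add E.
Step 6: cheapest edge leaving the tree is C E (11); add C.
Step 7: cheapest edge leaving the tree is E G (15); add G.
Vertex order: F, A, B, H, D, E, C, G. The 3rd vertex is B.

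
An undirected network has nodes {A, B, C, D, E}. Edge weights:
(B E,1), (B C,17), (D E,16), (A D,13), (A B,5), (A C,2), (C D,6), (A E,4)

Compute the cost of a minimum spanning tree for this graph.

Sort edges by weight, then run Kruskal:
B E (1): add — endpoints in different components.
A C (2): add — endpoints in different components.
A E (4): add — endpoints in different components.
A B (5): skip — A and B already connected.
C D (6): add — endpoints in different components.
MST edges: B E, A C, A E, C D; total weight 1+2+4+6 = 13.

13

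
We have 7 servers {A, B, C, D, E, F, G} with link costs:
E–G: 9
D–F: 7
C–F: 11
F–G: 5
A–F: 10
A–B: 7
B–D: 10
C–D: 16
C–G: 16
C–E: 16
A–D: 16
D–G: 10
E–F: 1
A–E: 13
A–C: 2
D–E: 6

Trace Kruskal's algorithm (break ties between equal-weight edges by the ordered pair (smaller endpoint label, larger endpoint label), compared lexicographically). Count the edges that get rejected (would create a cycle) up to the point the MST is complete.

2

Kruskal's algorithm — process edges by increasing weight (ties by edge label):
E–F (1): add — endpoints in different components.
A–C (2): add — endpoints in different components.
F–G (5): add — endpoints in different components.
D–E (6): add — endpoints in different components.
A–B (7): add — endpoints in different components.
D–F (7): skip — D and F already connected.
E–G (9): skip — E and G already connected.
A–F (10): add — endpoints in different components.
Edges rejected before the tree was complete: 2.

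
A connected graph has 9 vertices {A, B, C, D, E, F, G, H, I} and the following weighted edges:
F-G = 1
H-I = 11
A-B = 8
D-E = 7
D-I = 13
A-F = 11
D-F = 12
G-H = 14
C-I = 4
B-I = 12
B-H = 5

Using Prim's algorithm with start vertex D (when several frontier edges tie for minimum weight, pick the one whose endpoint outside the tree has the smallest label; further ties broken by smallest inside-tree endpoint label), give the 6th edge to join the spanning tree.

Grow the tree from D using Prim:
Step 1: frontier [D-E 7, D-F 12, D-I 13] → take D-E (7); add E.
Step 2: frontier [D-F 12, D-I 13] → take D-F (12); add F.
Step 3: frontier [D-I 13, F-G 1, A-F 11] → take F-G (1); add G.
Step 4: frontier [D-I 13, A-F 11, G-H 14] → take A-F (11); add A.
Step 5: frontier [A-B 8, D-I 13, G-H 14] → take A-B (8); add B.
Step 6: frontier [B-H 5, B-I 12, D-I 13, G-H 14] → take B-H (5); add H.
Step 7: frontier [B-I 12, D-I 13, H-I 11] → take H-I (11); add I.
Step 8: frontier [C-I 4] → take C-I (4); add C.
The 6th edge added is B-H.

B-H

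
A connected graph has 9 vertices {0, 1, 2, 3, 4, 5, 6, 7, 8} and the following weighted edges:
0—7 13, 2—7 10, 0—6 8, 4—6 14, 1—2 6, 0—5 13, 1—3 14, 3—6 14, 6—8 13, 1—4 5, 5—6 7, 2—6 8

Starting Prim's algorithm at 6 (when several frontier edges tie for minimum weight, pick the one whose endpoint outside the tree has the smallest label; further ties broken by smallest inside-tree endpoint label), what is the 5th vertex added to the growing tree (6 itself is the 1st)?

1

Prim's algorithm from 6:
Step 1: cheapest edge leaving the tree is 5—6 (7); add 5.
Step 2: cheapest edge leaving the tree is 0—6 (8); add 0.
Step 3: cheapest edge leaving the tree is 2—6 (8); add 2.
Step 4: cheapest edge leaving the tree is 1—2 (6); add 1.
Step 5: cheapest edge leaving the tree is 1—4 (5); add 4.
Step 6: cheapest edge leaving the tree is 2—7 (10); add 7.
Step 7: cheapest edge leaving the tree is 6—8 (13); add 8.
Step 8: cheapest edge leaving the tree is 1—3 (14); add 3.
Vertex order: 6, 5, 0, 2, 1, 4, 7, 8, 3. The 5th vertex is 1.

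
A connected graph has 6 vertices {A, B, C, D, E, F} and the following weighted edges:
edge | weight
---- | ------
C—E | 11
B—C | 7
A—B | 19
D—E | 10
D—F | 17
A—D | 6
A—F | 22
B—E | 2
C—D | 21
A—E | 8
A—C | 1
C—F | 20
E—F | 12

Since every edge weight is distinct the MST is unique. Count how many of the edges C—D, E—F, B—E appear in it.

Kruskal: consider edges lightest-first.
A—C (1): add. Components now {A,C} {B} {D} {E} {F}
B—E (2): add. Components now {A,C} {B,E} {D} {F}
A—D (6): add. Components now {A,C,D} {B,E} {F}
B—C (7): add. Components now {A,B,C,D,E} {F}
A—E (8): skip — A and E already connected.
D—E (10): skip — D and E already connected.
C—E (11): skip — C and E already connected.
E—F (12): add. Components now {A,B,C,D,E,F}
MST edge set: {A—C, B—E, A—D, B—C, E—F}.
Of the listed edges, {E—F, B—E} are in the MST → 2.

2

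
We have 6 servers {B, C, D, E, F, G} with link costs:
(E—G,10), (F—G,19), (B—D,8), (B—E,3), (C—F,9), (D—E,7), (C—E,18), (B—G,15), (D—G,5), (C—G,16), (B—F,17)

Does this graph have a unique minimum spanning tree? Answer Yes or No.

Yes

Kruskal's algorithm — process edges by increasing weight (ties by edge label):
B—E (3): add. Components now {B,E} {C} {D} {F} {G}
D—G (5): add. Components now {B,E} {C} {D,G} {F}
D—E (7): add. Components now {B,D,E,G} {C} {F}
B—D (8): skip — B and D already connected.
C—F (9): add. Components now {B,D,E,G} {C,F}
E—G (10): skip — E and G already connected.
B—G (15): skip — B and G already connected.
C—G (16): add. Components now {B,C,D,E,F,G}
Every non-tree edge has weight strictly greater than the heaviest edge on the tree path between its endpoints, so the MST is unique.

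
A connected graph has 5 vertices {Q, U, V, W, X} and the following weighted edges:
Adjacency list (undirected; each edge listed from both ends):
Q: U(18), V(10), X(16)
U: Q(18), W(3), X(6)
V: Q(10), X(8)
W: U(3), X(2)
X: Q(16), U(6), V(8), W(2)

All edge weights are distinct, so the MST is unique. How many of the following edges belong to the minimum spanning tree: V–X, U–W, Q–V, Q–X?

Sort edges by weight, then run Kruskal:
W–X (2): add. Components now {Q} {W,X} {U} {V}
U–W (3): add. Components now {Q} {U,W,X} {V}
U–X (6): skip — U and X already connected.
V–X (8): add. Components now {Q} {U,V,W,X}
Q–V (10): add. Components now {Q,U,V,W,X}
MST edge set: {W–X, U–W, V–X, Q–V}.
Of the listed edges, {V–X, U–W, Q–V} are in the MST → 3.

3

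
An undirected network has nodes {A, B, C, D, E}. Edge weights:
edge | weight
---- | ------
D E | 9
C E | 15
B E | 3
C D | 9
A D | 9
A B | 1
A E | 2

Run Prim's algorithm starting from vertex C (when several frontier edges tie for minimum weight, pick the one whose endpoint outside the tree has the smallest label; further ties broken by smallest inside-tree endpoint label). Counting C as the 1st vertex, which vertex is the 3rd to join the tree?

Prim, starting at C.
Step 1: frontier [C D 9, C E 15] → take C D (9); add D.
Step 2: frontier [C E 15, A D 9, D E 9] → take A D (9); add A.
Step 3: frontier [A B 1, A E 2, C E 15, D E 9] → take A B (1); add B.
Step 4: frontier [A E 2, B E 3, C E 15, D E 9] → take A E (2); add E.
Vertex order: C, D, A, B, E. The 3rd vertex is A.

A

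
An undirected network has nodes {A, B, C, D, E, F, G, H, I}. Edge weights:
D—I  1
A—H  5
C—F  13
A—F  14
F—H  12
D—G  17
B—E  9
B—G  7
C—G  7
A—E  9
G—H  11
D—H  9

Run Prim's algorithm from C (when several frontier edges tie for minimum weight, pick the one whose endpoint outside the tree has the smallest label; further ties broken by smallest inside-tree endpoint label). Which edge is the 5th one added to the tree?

A-H

Grow the tree from C using Prim:
Step 1: cheapest edge leaving the tree is C—G (7); add G.
Step 2: cheapest edge leaving the tree is B—G (7); add B.
Step 3: cheapest edge leaving the tree is B—E (9); add E.
Step 4: cheapest edge leaving the tree is A—E (9); add A.
Step 5: cheapest edge leaving the tree is A—H (5); add H.
Step 6: cheapest edge leaving the tree is D—H (9); add D.
Step 7: cheapest edge leaving the tree is D—I (1); add I.
Step 8: cheapest edge leaving the tree is F—H (12); add F.
The 5th edge added is A—H.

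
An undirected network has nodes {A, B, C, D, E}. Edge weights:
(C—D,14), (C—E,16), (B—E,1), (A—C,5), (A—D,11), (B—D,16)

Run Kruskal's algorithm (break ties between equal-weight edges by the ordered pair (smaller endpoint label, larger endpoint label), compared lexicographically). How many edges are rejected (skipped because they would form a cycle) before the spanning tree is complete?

Kruskal's algorithm — process edges by increasing weight (ties by edge label):
B—E (1): add — endpoints in different components.
A—C (5): add — endpoints in different components.
A—D (11): add — endpoints in different components.
C—D (14): skip — C and D already connected.
B—D (16): add — endpoints in different components.
Edges rejected before the tree was complete: 1.

1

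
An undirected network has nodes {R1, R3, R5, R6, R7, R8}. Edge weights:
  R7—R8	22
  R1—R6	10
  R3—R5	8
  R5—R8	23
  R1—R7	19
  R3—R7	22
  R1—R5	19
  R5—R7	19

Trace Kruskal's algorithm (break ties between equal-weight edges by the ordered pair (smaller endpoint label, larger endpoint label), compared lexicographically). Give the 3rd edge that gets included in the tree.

Kruskal: consider edges lightest-first.
R3—R5 (8): add — endpoints in different components.
R1—R6 (10): add — endpoints in different components.
R1—R5 (19): add — endpoints in different components.
R1—R7 (19): add — endpoints in different components.
R5—R7 (19): skip — R5 and R7 already connected.
R3—R7 (22): skip — R7 and R3 already connected.
R7—R8 (22): add — endpoints in different components.
The 3rd edge added is R1—R5.

R1-R5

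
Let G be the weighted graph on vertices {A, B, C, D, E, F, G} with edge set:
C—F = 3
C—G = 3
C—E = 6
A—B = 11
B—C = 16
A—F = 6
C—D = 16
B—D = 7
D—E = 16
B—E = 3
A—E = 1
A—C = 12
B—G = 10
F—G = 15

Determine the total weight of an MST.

23

Kruskal's algorithm — process edges by increasing weight (ties by edge label):
A—E (1): add. Components now {A,E} {B} {C} {D} {F} {G}
B—E (3): add. Components now {A,B,E} {C} {D} {F} {G}
C—F (3): add. Components now {A,B,E} {C,F} {D} {G}
C—G (3): add. Components now {A,B,E} {C,F,G} {D}
A—F (6): add. Components now {A,B,C,E,F,G} {D}
C—E (6): skip — C and E already connected.
B—D (7): add. Components now {A,B,C,D,E,F,G}
MST edges: A—E, B—E, C—F, C—G, A—F, B—D; total weight 1+3+3+3+6+7 = 23.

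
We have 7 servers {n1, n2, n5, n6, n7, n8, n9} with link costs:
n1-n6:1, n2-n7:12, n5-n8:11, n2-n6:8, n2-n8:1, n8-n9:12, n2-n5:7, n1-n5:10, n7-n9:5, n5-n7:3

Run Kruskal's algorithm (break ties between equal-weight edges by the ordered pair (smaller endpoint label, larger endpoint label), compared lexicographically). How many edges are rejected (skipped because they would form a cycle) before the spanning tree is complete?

Kruskal: consider edges lightest-first.
n1-n6 (1): add — endpoints in different components.
n2-n8 (1): add — endpoints in different components.
n5-n7 (3): add — endpoints in different components.
n7-n9 (5): add — endpoints in different components.
n2-n5 (7): add — endpoints in different components.
n2-n6 (8): add — endpoints in different components.
Edges rejected before the tree was complete: 0.

0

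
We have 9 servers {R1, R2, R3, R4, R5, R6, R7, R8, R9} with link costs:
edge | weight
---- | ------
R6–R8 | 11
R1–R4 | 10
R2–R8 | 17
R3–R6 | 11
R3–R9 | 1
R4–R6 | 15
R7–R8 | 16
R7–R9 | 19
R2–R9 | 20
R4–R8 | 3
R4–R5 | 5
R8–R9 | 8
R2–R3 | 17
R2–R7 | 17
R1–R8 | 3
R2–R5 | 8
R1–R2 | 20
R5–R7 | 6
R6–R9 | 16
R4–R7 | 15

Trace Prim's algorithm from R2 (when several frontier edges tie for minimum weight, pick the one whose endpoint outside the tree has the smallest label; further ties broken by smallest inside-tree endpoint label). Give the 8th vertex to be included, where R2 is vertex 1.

Grow the tree from R2 using Prim:
Step 1: cheapest edge leaving the tree is R2–R5 (8); add R5.
Step 2: cheapest edge leaving the tree is R4–R5 (5); add R4.
Step 3: cheapest edge leaving the tree is R4–R8 (3); add R8.
Step 4: cheapest edge leaving the tree is R1–R8 (3); add R1.
Step 5: cheapest edge leaving the tree is R5–R7 (6); add R7.
Step 6: cheapest edge leaving the tree is R8–R9 (8); add R9.
Step 7: cheapest edge leaving the tree is R3–R9 (1); add R3.
Step 8: cheapest edge leaving the tree is R3–R6 (11); add R6.
Vertex order: R2, R5, R4, R8, R1, R7, R9, R3, R6. The 8th vertex is R3.

R3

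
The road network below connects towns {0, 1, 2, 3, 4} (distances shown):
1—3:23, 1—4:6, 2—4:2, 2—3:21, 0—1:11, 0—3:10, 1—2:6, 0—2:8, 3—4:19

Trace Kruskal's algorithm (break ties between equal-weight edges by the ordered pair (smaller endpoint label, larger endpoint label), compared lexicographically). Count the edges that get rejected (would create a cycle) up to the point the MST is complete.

Kruskal's algorithm — process edges by increasing weight (ties by edge label):
2—4 (2): add — endpoints in different components.
1—2 (6): add — endpoints in different components.
1—4 (6): skip — 1 and 4 already connected.
0—2 (8): add — endpoints in different components.
0—3 (10): add — endpoints in different components.
Edges rejected before the tree was complete: 1.

1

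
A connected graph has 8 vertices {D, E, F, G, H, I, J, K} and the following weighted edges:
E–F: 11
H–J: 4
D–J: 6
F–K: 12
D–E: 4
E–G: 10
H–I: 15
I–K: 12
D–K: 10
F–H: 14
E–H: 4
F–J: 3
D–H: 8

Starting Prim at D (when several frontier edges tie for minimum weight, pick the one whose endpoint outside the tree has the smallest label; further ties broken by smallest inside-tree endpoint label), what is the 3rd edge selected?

Grow the tree from D using Prim:
Step 1: cheapest edge leaving the tree is D–E (4); add E.
Step 2: cheapest edge leaving the tree is E–H (4); add H.
Step 3: cheapest edge leaving the tree is H–J (4); add J.
Step 4: cheapest edge leaving the tree is F–J (3); add F.
Step 5: cheapest edge leaving the tree is E–G (10); add G.
Step 6: cheapest edge leaving the tree is D–K (10); add K.
Step 7: cheapest edge leaving the tree is I–K (12); add I.
The 3rd edge added is H–J.

H-J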